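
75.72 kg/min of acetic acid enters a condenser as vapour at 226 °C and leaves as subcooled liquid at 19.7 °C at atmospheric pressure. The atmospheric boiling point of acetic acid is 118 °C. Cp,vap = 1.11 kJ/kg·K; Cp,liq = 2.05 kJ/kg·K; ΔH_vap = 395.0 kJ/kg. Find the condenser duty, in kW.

Q_c = 904 kW

vapour 226→118 °C: -119.88 kJ/kg
condensation at 118 °C: -395 kJ/kg
liquid 118→19.7 °C: -201.51 kJ/kg
Δh = -119.88 + -395 + -201.51 = -716.39 kJ/kg
Q = ṁ·Δh = 75.72 kg/min × -716.39 kJ/kg = -54245 kJ/min
|Q| = 904.09 kW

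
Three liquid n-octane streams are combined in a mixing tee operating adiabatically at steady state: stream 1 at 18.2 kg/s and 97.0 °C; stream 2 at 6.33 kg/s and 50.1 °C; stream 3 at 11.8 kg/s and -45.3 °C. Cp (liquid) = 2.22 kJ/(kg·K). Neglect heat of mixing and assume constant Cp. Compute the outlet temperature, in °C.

Adiabatic, steady state ⇒ Σ ṁᵢCp,ᵢ(T_out − Tᵢ) = 0
T_out = Σ ṁᵢCp,ᵢTᵢ / Σ ṁᵢCp,ᵢ
      = 3436.5 / 80.653 = 42.609 °C

T_out = 42.6 °C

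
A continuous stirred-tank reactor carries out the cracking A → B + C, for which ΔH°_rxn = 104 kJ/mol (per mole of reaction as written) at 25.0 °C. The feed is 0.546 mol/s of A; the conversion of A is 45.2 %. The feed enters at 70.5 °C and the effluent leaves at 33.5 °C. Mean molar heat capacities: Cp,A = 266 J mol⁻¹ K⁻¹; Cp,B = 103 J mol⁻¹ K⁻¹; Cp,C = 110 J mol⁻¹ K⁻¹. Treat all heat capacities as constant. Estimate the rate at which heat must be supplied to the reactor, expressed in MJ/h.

Q_in = 72.7 MJ/h

Extent of reaction ξ = 0.452 × 0.546 = 0.24679 mol/s
Reaction term: ξ·ΔH°_rxn = 0.24679 × 104 = 25.666 kJ/s
Sensible, feed 70.5→25 °C: -6.6082 kJ/s
Outlet flows (mol/s): A 0.29921, B 0.24679, C 0.24679
Sensible, products 25→33.5 °C: 1.1233 kJ/s
Q = ΔH = 20.181 kJ/s = 20.181 kW
Heat supplied = 72.653 MJ/h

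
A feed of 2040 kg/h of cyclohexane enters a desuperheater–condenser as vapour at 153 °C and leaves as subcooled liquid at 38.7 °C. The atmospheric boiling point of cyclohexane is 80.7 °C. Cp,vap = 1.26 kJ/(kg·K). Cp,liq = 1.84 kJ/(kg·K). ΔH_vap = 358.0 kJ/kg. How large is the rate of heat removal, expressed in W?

Q_c = 298000 W

vapour 153→80.7 °C: -91.098 kJ/kg
condensation at 80.7 °C: -358 kJ/kg
liquid 80.7→38.7 °C: -77.28 kJ/kg
Δh = -91.098 + -358 + -77.28 = -526.38 kJ/kg
Q = ṁ·Δh = 2040 kg/h × -526.38 kJ/kg = -1.0738e+06 kJ/h
|Q| = 298.28 kW = 298280 W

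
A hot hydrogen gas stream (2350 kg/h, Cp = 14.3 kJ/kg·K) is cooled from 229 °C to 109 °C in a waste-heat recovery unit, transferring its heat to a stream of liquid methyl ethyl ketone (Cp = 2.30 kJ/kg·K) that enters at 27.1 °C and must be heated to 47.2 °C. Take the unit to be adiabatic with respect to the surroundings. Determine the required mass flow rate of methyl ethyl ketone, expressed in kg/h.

Heat released by hot stream: Q = 2350 × 14.3 × (229 − 109) = 4.0326e+06 kJ/h
Energy balance on cold side (adiabatic exchanger): Q = ṁ_c·Cp_c·(T_c,out − T_c,in)
ṁ_c = 4.0326e+06 / [2.30 × (47.2 − 27.1)] = 87229 kg/h

ṁ_c = 87200 kg/h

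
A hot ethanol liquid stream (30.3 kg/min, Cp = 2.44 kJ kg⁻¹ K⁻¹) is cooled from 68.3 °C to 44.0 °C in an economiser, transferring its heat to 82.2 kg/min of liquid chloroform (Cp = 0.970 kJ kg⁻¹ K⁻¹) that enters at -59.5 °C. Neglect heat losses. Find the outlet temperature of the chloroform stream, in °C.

T_c,out = -37.0 °C

Heat released by hot stream: Q = 30.3 × 2.44 × (68.3 − 44.0) = 1796.5 kJ/min
Energy balance on cold side (adiabatic exchanger): Q = ṁ_c·Cp_c·(T_c,out − T_c,in)
T_c,out = -59.5 + 1796.5/(82.2 × 0.970) = -36.968 °C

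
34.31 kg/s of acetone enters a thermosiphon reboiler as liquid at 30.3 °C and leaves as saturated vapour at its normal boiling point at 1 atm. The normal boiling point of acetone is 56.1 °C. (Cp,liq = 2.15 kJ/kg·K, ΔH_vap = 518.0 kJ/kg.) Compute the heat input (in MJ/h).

Q = 70800 MJ/h

liquid 30.3→56.1 °C: 55.47 kJ/kg
vaporisation at 56.1 °C: 518 kJ/kg
Δh = 55.47 + 518 = 573.47 kJ/kg
Q = ṁ·Δh = 34.31 kg/s × 573.47 kJ/kg = 19676 kJ/s
|Q| = 19676 kW = 70833 MJ/h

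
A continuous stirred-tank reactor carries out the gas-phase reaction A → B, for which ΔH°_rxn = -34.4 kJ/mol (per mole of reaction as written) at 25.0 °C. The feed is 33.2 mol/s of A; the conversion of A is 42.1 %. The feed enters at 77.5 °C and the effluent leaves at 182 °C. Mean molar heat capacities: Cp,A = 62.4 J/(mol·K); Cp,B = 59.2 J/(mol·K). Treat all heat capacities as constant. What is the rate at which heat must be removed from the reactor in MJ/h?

Q_out = 977 MJ/h

Extent of reaction ξ = 0.421 × 33.2 = 13.977 mol/s
Reaction term: ξ·ΔH°_rxn = 13.977 × -34.4 = -480.82 kJ/s
Sensible, feed 77.5→25 °C: -108.76 kJ/s
Outlet flows (mol/s): A 19.223, B 13.977
Sensible, products 25→182 °C: 318.23 kJ/s
Q = ΔH = -271.35 kJ/s = -271.35 kW
Heat removed = 976.85 MJ/h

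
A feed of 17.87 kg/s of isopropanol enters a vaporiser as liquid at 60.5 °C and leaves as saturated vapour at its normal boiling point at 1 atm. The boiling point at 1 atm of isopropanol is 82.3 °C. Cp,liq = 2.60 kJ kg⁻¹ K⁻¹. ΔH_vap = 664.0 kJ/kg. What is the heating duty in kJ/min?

liquid 60.5→82.3 °C: 56.68 kJ/kg
vaporisation at 82.3 °C: 664 kJ/kg
Δh = 56.68 + 664 = 720.68 kJ/kg
Q = ṁ·Δh = 17.87 kg/s × 720.68 kJ/kg = 12879 kJ/s
|Q| = 12879 kW = 772710 kJ/min

Q = 773000 kJ/min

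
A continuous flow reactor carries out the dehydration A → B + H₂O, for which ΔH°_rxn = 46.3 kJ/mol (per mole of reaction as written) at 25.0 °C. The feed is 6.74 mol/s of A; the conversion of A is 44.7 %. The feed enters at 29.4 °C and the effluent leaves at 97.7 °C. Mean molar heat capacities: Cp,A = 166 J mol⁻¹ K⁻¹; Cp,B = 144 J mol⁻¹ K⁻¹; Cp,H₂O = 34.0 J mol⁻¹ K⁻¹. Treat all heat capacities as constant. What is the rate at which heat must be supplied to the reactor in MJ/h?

Q_in = 787 MJ/h

Extent of reaction ξ = 0.447 × 6.74 = 3.0128 mol/s
Reaction term: ξ·ΔH°_rxn = 3.0128 × 46.3 = 139.49 kJ/s
Sensible, feed 29.4→25 °C: -4.9229 kJ/s
Outlet flows (mol/s): A 3.7272, B 3.0128, H₂O 3.0128
Sensible, products 25→97.7 °C: 83.968 kJ/s
Q = ΔH = 218.54 kJ/s = 218.54 kW
Heat supplied = 786.73 MJ/h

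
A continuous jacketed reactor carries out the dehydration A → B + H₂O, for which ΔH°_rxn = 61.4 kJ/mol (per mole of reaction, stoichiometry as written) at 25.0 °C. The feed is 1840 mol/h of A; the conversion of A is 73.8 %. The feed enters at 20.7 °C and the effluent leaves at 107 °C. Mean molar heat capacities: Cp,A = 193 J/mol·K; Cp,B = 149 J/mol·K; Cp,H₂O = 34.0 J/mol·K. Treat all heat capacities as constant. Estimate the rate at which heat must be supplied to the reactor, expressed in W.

Q_in = 31400 W

Extent of reaction ξ = 0.738 × 1840 = 1357.9 mol/h
Reaction term: ξ·ΔH°_rxn = 1357.9 × 61.4 = 83376 kJ/h
Sensible, feed 20.7→25 °C: 1527 kJ/h
Outlet flows (mol/h): A 482.08, B 1357.9, H₂O 1357.9
Sensible, products 25→107 °C: 28006 kJ/h
Q = ΔH = 112910 kJ/h = 31.364 kW
Heat supplied = 31364 W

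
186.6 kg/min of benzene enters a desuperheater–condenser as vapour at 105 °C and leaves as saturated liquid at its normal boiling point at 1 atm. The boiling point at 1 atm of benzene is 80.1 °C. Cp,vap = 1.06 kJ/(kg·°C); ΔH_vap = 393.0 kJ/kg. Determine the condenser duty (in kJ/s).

Q_c = 1300 kJ/s

vapour 105→80.1 °C: -26.394 kJ/kg
condensation at 80.1 °C: -393 kJ/kg
Δh = -26.394 + -393 = -419.39 kJ/kg
Q = ṁ·Δh = 186.6 kg/min × -419.39 kJ/kg = -78259 kJ/min
|Q| = 1304.3 kW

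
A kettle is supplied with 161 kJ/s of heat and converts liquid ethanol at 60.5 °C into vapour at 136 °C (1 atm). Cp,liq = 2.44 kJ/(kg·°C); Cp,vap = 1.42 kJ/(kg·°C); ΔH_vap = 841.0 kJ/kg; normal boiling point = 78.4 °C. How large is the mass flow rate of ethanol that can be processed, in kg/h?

ṁ = 600 kg/h

Δh = 2.44×(78.4−60.5) + 841.0 + 1.42×(136−78.4) = 966.47 kJ/kg
Q = 161 kJ/s = 161 kJ/s = 579600 kJ/h
ṁ = Q/Δh = 579600 / 966.47 = 599.71 kg/h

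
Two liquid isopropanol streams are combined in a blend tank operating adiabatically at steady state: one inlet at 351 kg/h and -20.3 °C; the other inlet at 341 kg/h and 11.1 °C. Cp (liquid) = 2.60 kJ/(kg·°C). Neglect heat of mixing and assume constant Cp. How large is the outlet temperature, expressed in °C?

T_out = -4.83 °C

Adiabatic, steady state ⇒ Σ ṁᵢCp,ᵢ(T_out − Tᵢ) = 0
Σ ṁᵢCp,ᵢTᵢ = 351×2.60×-20.3 + 341×2.60×11.1 = -8684.5
Σ ṁᵢCp,ᵢ = 351×2.60 + 341×2.60 = 1799.2
T_out = -8684.5 / 1799.2 = -4.8269 °C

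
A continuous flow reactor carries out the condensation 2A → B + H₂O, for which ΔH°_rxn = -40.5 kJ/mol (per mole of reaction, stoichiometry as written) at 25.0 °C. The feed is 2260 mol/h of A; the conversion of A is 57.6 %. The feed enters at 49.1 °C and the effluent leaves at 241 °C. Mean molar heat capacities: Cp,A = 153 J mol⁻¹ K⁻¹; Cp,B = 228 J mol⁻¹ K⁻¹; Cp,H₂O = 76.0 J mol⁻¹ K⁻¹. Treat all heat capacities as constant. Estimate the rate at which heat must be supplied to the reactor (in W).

Extent of reaction ξ = 0.576 × 2260 / 2 = 650.88 mol/h
Reaction term: ξ·ΔH°_rxn = 650.88 × -40.5 = -26361 kJ/h
Sensible, feed 49.1→25 °C: -8333.3 kJ/h
Outlet flows (mol/h): A 958.24, B 650.88, H₂O 650.88
Sensible, products 25→241 °C: 74407 kJ/h
Q = ΔH = 39713 kJ/h = 11.031 kW
Heat supplied = 11031 W

Q_in = 11000 W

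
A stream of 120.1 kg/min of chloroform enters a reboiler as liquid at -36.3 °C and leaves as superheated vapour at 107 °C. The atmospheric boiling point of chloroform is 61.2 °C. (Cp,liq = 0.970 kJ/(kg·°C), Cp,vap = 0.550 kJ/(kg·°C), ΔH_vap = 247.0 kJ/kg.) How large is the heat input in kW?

liquid -36.3→61.2 °C: 94.575 kJ/kg
vaporisation at 61.2 °C: 247 kJ/kg
vapour 61.2→107 °C: 25.19 kJ/kg
Δh = 94.575 + 247 + 25.19 = 366.76 kJ/kg
Q = ṁ·Δh = 120.1 kg/min × 366.76 kJ/kg = 44048 kJ/min
|Q| = 734.14 kW

Q = 734 kW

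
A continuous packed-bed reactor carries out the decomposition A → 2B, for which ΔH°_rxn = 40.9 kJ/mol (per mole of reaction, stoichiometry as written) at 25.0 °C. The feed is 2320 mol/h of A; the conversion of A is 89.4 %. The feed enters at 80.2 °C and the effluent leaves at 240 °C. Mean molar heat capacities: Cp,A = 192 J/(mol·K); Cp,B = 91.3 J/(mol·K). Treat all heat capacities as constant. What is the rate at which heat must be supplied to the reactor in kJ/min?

Q_in = 2530 kJ/min

Extent of reaction ξ = 0.894 × 2320 = 2074.1 mol/h
Reaction term: ξ·ΔH°_rxn = 2074.1 × 40.9 = 84830 kJ/h
Sensible, feed 80.2→25 °C: -24588 kJ/h
Outlet flows (mol/h): A 245.92, B 4148.2
Sensible, products 25→240 °C: 91578 kJ/h
Q = ΔH = 151820 kJ/h = 42.172 kW
Heat supplied = 2530.3 kJ/min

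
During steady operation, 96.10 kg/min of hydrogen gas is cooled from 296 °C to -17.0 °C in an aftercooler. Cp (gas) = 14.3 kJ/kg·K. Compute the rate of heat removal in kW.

Q = ṁ·Cp·ΔT = 96.10 × 14.3 × (-17.0 − 296) = -430130 kJ/min
Converting: 430130 / 60 s = 7168.9 kW

Q_c = 7170 kW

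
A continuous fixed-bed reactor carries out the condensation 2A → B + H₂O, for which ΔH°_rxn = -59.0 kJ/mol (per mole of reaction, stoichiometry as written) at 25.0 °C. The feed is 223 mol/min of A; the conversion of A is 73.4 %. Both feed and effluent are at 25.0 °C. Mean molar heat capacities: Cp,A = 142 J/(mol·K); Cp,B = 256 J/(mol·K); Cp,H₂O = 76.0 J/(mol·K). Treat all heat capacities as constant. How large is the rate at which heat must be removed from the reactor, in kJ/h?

Extent of reaction ξ = 0.734 × 223 / 2 = 81.841 mol/min
Reaction term: ξ·ΔH°_rxn = 81.841 × -59.0 = -4828.6 kJ/min
Q = ΔH = -4828.6 kJ/min = -80.477 kW
Heat removed = 289720 kJ/h

Q_out = 290000 kJ/h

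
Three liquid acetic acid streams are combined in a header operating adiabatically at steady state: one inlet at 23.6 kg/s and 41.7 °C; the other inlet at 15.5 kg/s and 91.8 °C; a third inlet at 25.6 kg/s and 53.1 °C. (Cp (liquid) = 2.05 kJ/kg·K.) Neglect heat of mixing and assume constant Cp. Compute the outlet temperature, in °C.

T_out = 58.2 °C

No heat crosses the boundary, so H_out = H_in.
T_out = Σ ṁᵢCp,ᵢTᵢ / Σ ṁᵢCp,ᵢ
      = 7721.1 / 132.63 = 58.213 °C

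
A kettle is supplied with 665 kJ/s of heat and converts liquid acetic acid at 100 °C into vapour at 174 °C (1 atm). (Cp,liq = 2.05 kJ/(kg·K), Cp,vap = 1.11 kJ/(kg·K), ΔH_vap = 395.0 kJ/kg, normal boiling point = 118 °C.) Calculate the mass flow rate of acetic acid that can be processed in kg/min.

Δh = 2.05×(118−100) + 395.0 + 1.11×(174−118) = 494.06 kJ/kg
Q = 665 kJ/s = 665 kJ/s = 39900 kJ/min
ṁ = Q/Δh = 39900 / 494.06 = 80.759 kg/min

ṁ = 80.8 kg/min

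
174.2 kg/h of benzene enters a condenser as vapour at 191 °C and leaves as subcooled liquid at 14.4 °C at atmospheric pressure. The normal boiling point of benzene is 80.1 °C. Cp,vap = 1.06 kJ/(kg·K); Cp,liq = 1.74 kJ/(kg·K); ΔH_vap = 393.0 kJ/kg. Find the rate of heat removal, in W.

Q_c = 30200 W

vapour 191→80.1 °C: -117.55 kJ/kg
condensation at 80.1 °C: -393 kJ/kg
liquid 80.1→14.4 °C: -114.32 kJ/kg
Δh = -117.55 + -393 + -114.32 = -624.87 kJ/kg
Q = ṁ·Δh = 174.2 kg/h × -624.87 kJ/kg = -108850 kJ/h
|Q| = 30.237 kW = 30237 W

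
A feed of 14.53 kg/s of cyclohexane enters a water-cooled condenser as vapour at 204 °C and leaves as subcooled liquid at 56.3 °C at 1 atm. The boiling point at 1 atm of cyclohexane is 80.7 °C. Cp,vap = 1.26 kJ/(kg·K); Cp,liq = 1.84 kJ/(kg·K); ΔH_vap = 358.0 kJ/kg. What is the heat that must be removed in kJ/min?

vapour 204→80.7 °C: -155.36 kJ/kg
condensation at 80.7 °C: -358 kJ/kg
liquid 80.7→56.3 °C: -44.896 kJ/kg
Δh = -155.36 + -358 + -44.896 = -558.25 kJ/kg
Q = ṁ·Δh = 14.53 kg/s × -558.25 kJ/kg = -8111.4 kJ/s
|Q| = 8111.4 kW = 486690 kJ/min

Q_c = 487000 kJ/min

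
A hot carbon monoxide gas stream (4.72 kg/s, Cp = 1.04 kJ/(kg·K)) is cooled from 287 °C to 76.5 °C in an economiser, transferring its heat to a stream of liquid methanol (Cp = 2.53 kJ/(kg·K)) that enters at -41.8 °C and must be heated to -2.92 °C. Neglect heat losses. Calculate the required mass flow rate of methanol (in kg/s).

Heat released by hot stream: Q = 4.72 × 1.04 × (287 − 76.5) = 1033.3 kJ/s
Energy balance on cold side (adiabatic exchanger): Q = ṁ_c·Cp_c·(T_c,out − T_c,in)
ṁ_c = 1033.3 / [2.53 × (-2.92 − -41.8)] = 10.505 kg/s

ṁ_c = 10.5 kg/s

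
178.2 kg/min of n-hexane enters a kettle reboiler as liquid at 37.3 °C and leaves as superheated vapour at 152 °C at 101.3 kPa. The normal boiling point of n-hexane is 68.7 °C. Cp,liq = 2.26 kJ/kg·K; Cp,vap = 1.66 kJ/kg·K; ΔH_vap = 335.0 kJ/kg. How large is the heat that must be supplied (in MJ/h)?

Q = 5820 MJ/h

liquid 37.3→68.7 °C: 70.964 kJ/kg
vaporisation at 68.7 °C: 335 kJ/kg
vapour 68.7→152 °C: 138.28 kJ/kg
Δh = 70.964 + 335 + 138.28 = 544.24 kJ/kg
Q = ṁ·Δh = 178.2 kg/min × 544.24 kJ/kg = 96984 kJ/min
|Q| = 1616.4 kW = 5819 MJ/h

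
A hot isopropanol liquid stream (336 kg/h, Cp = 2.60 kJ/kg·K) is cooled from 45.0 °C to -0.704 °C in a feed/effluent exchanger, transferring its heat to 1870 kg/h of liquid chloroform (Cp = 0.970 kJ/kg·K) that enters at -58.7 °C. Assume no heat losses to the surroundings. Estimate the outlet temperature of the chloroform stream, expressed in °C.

Heat released by hot stream: Q = 336 × 2.60 × (45.0 − -0.704) = 39927 kJ/h
Energy balance on cold side (adiabatic exchanger): Q = ṁ_c·Cp_c·(T_c,out − T_c,in)
T_c,out = -58.7 + 39927/(1870 × 0.970) = -36.688 °C

T_c,out = -36.7 °C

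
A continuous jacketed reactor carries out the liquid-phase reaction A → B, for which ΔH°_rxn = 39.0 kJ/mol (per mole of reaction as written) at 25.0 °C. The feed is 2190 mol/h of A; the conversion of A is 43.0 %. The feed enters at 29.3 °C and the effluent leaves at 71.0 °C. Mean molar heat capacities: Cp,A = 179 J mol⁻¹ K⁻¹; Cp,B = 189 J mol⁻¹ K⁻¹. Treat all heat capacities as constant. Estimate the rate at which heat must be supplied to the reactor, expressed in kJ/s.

Extent of reaction ξ = 0.430 × 2190 = 941.7 mol/h
Reaction term: ξ·ΔH°_rxn = 941.7 × 39.0 = 36726 kJ/h
Sensible, feed 29.3→25 °C: -1685.6 kJ/h
Outlet flows (mol/h): A 1248.3, B 941.7
Sensible, products 25→71.0 °C: 18466 kJ/h
Q = ΔH = 53506 kJ/h = 14.863 kW
Heat supplied = 14.863 kJ/s

Q_in = 14.9 kJ/s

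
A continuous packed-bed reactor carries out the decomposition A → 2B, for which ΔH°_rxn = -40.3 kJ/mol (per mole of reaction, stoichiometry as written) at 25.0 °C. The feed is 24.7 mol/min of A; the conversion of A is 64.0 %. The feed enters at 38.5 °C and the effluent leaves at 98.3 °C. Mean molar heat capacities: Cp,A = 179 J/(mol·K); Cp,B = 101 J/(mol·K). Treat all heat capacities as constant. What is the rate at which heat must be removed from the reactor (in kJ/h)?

Extent of reaction ξ = 0.640 × 24.7 = 15.808 mol/min
Reaction term: ξ·ΔH°_rxn = 15.808 × -40.3 = -637.06 kJ/min
Sensible, feed 38.5→25 °C: -59.688 kJ/min
Outlet flows (mol/min): A 8.892, B 31.616
Sensible, products 25→98.3 °C: 350.73 kJ/min
Q = ΔH = -346.02 kJ/min = -5.767 kW
Heat removed = 20761 kJ/h

Q_out = 20800 kJ/h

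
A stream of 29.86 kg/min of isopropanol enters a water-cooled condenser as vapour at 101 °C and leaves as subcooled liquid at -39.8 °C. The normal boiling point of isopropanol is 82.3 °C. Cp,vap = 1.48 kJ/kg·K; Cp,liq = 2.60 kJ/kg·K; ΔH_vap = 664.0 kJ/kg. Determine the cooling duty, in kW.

vapour 101→82.3 °C: -27.676 kJ/kg
condensation at 82.3 °C: -664 kJ/kg
liquid 82.3→-39.8 °C: -317.46 kJ/kg
Δh = -27.676 + -664 + -317.46 = -1009.1 kJ/kg
Q = ṁ·Δh = 29.86 kg/min × -1009.1 kJ/kg = -30133 kJ/min
|Q| = 502.21 kW

Q_c = 502 kW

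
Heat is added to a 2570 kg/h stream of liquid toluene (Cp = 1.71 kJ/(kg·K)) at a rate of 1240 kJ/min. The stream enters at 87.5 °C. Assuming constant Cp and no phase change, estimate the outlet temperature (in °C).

Q = 1240 kJ/min = 74400 kJ/h
ΔT = Q/(ṁ·Cp) = 74400/(2570×1.71) = 16.929 K
T_out = 87.5 + 16.929 = 104.43 °C

T_out = 104 °C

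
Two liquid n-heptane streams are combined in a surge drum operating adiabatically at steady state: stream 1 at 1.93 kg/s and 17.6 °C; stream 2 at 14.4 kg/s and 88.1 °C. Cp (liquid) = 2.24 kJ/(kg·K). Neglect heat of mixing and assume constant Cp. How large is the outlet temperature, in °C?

No heat crosses the boundary, so H_out = H_in.
Σ ṁᵢCp,ᵢTᵢ = 1.93×2.24×17.6 + 14.4×2.24×88.1 = 2917.8
Σ ṁᵢCp,ᵢ = 1.93×2.24 + 14.4×2.24 = 36.579
T_out = 2917.8 / 36.579 = 79.768 °C

T_out = 79.8 °C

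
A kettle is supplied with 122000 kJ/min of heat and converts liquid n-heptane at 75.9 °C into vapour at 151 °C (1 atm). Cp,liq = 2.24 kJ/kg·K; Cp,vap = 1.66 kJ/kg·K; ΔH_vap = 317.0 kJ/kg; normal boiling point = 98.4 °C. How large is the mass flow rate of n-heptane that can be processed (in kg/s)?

Δh = 2.24×(98.4−75.9) + 317.0 + 1.66×(151−98.4) = 454.72 kJ/kg
Q = 122000 kJ/min = 2033.3 kJ/s = 2033.3 kJ/s
ṁ = Q/Δh = 2033.3 / 454.72 = 4.4717 kg/s

ṁ = 4.47 kg/s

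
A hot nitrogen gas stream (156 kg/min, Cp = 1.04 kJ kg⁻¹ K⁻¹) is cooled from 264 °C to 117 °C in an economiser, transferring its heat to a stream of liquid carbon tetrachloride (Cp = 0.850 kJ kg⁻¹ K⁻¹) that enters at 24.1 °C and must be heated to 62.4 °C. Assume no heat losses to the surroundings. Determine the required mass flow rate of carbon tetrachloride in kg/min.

Heat released by hot stream: Q = 156 × 1.04 × (264 − 117) = 23849 kJ/min
Energy balance on cold side (adiabatic exchanger): Q = ṁ_c·Cp_c·(T_c,out − T_c,in)
ṁ_c = 23849 / [0.850 × (62.4 − 24.1)] = 732.58 kg/min

ṁ_c = 733 kg/min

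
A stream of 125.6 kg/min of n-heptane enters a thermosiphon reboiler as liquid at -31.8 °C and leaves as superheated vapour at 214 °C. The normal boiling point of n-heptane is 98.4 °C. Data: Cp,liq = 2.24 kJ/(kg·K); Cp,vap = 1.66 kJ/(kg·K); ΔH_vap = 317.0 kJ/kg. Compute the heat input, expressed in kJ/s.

liquid -31.8→98.4 °C: 291.65 kJ/kg
vaporisation at 98.4 °C: 317 kJ/kg
vapour 98.4→214 °C: 191.9 kJ/kg
Δh = 291.65 + 317 + 191.9 = 800.54 kJ/kg
Q = ṁ·Δh = 125.6 kg/min × 800.54 kJ/kg = 100550 kJ/min
|Q| = 1675.8 kW

Q = 1680 kJ/s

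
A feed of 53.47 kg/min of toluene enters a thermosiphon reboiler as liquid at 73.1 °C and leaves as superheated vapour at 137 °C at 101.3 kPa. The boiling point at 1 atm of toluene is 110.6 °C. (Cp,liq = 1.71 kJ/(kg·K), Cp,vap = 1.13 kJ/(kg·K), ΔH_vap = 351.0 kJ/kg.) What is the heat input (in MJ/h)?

liquid 73.1→110.6 °C: 64.125 kJ/kg
vaporisation at 110.6 °C: 351 kJ/kg
vapour 110.6→137 °C: 29.832 kJ/kg
Δh = 64.125 + 351 + 29.832 = 444.96 kJ/kg
Q = ṁ·Δh = 53.47 kg/min × 444.96 kJ/kg = 23792 kJ/min
|Q| = 396.53 kW = 1427.5 MJ/h

Q = 1430 MJ/h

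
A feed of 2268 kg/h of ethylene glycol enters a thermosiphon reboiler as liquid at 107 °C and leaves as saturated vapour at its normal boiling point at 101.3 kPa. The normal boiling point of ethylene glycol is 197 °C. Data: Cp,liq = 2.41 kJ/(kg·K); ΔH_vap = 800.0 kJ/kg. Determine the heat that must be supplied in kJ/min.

Q = 38400 kJ/min

liquid 107→197 °C: 216.9 kJ/kg
vaporisation at 197 °C: 800 kJ/kg
Δh = 216.9 + 800 = 1016.9 kJ/kg
Q = ṁ·Δh = 2268 kg/h × 1016.9 kJ/kg = 2.3063e+06 kJ/h
|Q| = 640.65 kW = 38439 kJ/min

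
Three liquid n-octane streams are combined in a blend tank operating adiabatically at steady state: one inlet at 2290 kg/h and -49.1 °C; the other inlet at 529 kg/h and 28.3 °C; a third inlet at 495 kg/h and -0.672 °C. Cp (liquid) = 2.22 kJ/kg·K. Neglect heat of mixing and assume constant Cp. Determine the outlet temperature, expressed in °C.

Energy balance with Q = 0: Σ ṁᵢCp,ᵢ(T_out − Tᵢ) = 0
Σ ṁᵢCp,ᵢTᵢ = 2290×2.22×-49.1 + 529×2.22×28.3 + 495×2.22×-0.672 = -217120
Σ ṁᵢCp,ᵢ = 2290×2.22 + 529×2.22 + 495×2.22 = 7357.1
T_out = -217120 / 7357.1 = -29.511 °C

T_out = -29.5 °C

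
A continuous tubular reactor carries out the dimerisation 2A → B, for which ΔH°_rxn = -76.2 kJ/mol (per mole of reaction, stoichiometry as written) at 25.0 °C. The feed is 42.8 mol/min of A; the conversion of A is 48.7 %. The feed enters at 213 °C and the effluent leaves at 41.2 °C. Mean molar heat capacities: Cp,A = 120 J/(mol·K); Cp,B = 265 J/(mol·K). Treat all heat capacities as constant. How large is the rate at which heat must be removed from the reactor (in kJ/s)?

Extent of reaction ξ = 0.487 × 42.8 / 2 = 10.422 mol/min
Reaction term: ξ·ΔH°_rxn = 10.422 × -76.2 = -794.14 kJ/min
Sensible, feed 213→25 °C: -965.57 kJ/min
Outlet flows (mol/min): A 21.956, B 10.422
Sensible, products 25→41.2 °C: 87.424 kJ/min
Q = ΔH = -1672.3 kJ/min = -27.871 kW
Heat removed = 27.871 kJ/s

Q_out = 27.9 kJ/s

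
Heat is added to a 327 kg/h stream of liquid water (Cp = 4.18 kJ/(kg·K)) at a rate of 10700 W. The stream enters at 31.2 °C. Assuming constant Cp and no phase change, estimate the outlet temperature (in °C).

T_out = 59.4 °C

Q = 10700 W = 38520 kJ/h
ΔT = Q/(ṁ·Cp) = 38520/(327×4.18) = 28.181 K
T_out = 31.2 + 28.181 = 59.381 °C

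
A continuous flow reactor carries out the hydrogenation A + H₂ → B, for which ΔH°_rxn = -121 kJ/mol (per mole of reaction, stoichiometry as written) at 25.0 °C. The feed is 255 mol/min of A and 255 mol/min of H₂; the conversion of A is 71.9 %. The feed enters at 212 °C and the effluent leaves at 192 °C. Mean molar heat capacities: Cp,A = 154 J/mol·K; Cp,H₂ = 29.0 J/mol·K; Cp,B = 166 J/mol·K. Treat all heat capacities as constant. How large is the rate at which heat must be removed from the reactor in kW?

Extent of reaction ξ = 0.719 × 255 = 183.34 mol/min
Reaction term: ξ·ΔH°_rxn = 183.34 × -121 = -22185 kJ/min
Sensible, feed 212→25 °C: -8726.4 kJ/min
Outlet flows (mol/min): A 71.655, H₂ 71.655, B 183.34
Sensible, products 25→192 °C: 7272.5 kJ/min
Q = ΔH = -23639 kJ/min = -393.98 kW
Heat removed = 393.98 kW

Q_out = 394 kW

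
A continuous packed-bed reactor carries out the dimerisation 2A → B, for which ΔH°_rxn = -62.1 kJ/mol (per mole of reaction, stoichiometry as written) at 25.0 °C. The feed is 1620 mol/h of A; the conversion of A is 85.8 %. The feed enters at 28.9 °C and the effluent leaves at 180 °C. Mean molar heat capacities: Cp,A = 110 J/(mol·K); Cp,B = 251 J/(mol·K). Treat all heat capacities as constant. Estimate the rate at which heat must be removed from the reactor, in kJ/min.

Extent of reaction ξ = 0.858 × 1620 / 2 = 694.98 mol/h
Reaction term: ξ·ΔH°_rxn = 694.98 × -62.1 = -43158 kJ/h
Sensible, feed 28.9→25 °C: -694.98 kJ/h
Outlet flows (mol/h): A 230.04, B 694.98
Sensible, products 25→180 °C: 30960 kJ/h
Q = ΔH = -12893 kJ/h = -3.5813 kW
Heat removed = 214.88 kJ/min

Q_out = 215 kJ/min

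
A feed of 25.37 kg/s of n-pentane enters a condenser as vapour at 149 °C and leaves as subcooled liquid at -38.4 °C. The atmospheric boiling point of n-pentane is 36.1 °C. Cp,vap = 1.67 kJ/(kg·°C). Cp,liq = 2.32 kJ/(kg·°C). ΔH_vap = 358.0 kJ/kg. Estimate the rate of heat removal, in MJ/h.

vapour 149→36.1 °C: -188.54 kJ/kg
condensation at 36.1 °C: -358 kJ/kg
liquid 36.1→-38.4 °C: -172.84 kJ/kg
Δh = -188.54 + -358 + -172.84 = -719.38 kJ/kg
Q = ṁ·Δh = 25.37 kg/s × -719.38 kJ/kg = -18251 kJ/s
|Q| = 18251 kW = 65703 MJ/h

Q_c = 65700 MJ/h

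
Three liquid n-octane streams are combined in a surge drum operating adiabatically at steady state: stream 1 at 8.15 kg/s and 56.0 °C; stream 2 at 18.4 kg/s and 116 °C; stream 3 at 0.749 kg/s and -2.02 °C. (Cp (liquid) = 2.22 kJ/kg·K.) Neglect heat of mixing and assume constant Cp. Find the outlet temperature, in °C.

T_out = 94.8 °C

No heat crosses the boundary, so H_out = H_in.
Σ ṁᵢCp,ᵢTᵢ = 8.15×2.22×56.0 + 18.4×2.22×116 + 0.749×2.22×-2.02 = 5748.2
Σ ṁᵢCp,ᵢ = 8.15×2.22 + 18.4×2.22 + 0.749×2.22 = 60.604
T_out = 5748.2 / 60.604 = 94.849 °C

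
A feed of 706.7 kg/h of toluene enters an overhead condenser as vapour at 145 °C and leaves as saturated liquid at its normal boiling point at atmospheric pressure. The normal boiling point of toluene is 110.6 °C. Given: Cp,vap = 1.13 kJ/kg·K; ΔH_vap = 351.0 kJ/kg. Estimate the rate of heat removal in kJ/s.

Q_c = 76.5 kJ/s

vapour 145→110.6 °C: -38.872 kJ/kg
condensation at 110.6 °C: -351 kJ/kg
Δh = -38.872 + -351 = -389.87 kJ/kg
Q = ṁ·Δh = 706.7 kg/h × -389.87 kJ/kg = -275520 kJ/h
|Q| = 76.534 kW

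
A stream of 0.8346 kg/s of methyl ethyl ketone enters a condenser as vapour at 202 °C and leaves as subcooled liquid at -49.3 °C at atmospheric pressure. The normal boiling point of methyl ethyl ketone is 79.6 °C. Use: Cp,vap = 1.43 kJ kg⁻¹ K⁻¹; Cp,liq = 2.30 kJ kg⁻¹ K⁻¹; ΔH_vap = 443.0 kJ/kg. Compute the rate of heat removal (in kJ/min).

Q_c = 45800 kJ/min

vapour 202→79.6 °C: -175.03 kJ/kg
condensation at 79.6 °C: -443 kJ/kg
liquid 79.6→-49.3 °C: -296.47 kJ/kg
Δh = -175.03 + -443 + -296.47 = -914.5 kJ/kg
Q = ṁ·Δh = 0.8346 kg/s × -914.5 kJ/kg = -763.24 kJ/s
|Q| = 763.24 kW = 45795 kJ/min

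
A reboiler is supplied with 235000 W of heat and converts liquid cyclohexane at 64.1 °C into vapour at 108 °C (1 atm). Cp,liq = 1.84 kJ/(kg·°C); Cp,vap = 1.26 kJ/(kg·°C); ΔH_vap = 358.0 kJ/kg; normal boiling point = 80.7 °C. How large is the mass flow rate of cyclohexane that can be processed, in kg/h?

Δh = 1.84×(80.7−64.1) + 358.0 + 1.26×(108−80.7) = 422.94 kJ/kg
Q = 235000 W = 235 kJ/s = 846000 kJ/h
ṁ = Q/Δh = 846000 / 422.94 = 2000.3 kg/h

ṁ = 2000 kg/h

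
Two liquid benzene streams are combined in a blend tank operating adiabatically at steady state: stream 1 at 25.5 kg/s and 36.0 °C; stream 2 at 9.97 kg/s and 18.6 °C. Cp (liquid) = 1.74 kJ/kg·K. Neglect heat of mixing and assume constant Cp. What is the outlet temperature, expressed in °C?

Energy balance with Q = 0: Σ ṁᵢCp,ᵢ(T_out − Tᵢ) = 0
T_out = Σ ṁᵢCp,ᵢTᵢ / Σ ṁᵢCp,ᵢ
      = 1920 / 61.718 = 31.109 °C

T_out = 31.1 °C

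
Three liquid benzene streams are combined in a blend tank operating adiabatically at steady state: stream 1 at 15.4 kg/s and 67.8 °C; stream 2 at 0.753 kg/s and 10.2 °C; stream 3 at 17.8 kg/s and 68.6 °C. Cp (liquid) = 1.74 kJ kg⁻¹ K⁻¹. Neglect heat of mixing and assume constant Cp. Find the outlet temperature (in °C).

T_out = 66.9 °C

Adiabatic, steady state ⇒ Σ ṁᵢCp,ᵢ(T_out − Tᵢ) = 0
Σ ṁᵢCp,ᵢTᵢ = 15.4×1.74×67.8 + 0.753×1.74×10.2 + 17.8×1.74×68.6 = 3954.8
Σ ṁᵢCp,ᵢ = 15.4×1.74 + 0.753×1.74 + 17.8×1.74 = 59.078
T_out = 3954.8 / 59.078 = 66.942 °C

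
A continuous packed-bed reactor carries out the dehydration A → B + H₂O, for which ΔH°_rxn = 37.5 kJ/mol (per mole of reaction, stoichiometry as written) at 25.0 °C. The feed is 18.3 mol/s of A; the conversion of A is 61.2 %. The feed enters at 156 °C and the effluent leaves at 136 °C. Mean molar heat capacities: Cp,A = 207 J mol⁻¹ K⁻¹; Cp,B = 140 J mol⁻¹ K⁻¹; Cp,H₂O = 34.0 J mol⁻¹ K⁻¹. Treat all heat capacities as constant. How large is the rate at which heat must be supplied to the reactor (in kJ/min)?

Q_in = 18200 kJ/min

Extent of reaction ξ = 0.612 × 18.3 = 11.2 mol/s
Reaction term: ξ·ΔH°_rxn = 11.2 × 37.5 = 419.99 kJ/s
Sensible, feed 156→25 °C: -496.24 kJ/s
Outlet flows (mol/s): A 7.1004, B 11.2, H₂O 11.2
Sensible, products 25→136 °C: 379.45 kJ/s
Q = ΔH = 303.2 kJ/s = 303.2 kW
Heat supplied = 18192 kJ/min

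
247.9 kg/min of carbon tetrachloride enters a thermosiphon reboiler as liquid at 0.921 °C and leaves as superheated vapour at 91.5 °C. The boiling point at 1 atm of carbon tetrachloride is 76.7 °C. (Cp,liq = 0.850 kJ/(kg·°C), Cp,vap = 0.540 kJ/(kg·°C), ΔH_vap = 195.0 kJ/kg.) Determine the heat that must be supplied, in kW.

liquid 0.921→76.7 °C: 64.412 kJ/kg
vaporisation at 76.7 °C: 195 kJ/kg
vapour 76.7→91.5 °C: 7.992 kJ/kg
Δh = 64.412 + 195 + 7.992 = 267.4 kJ/kg
Q = ṁ·Δh = 247.9 kg/min × 267.4 kJ/kg = 66289 kJ/min
|Q| = 1104.8 kW

Q = 1100 kW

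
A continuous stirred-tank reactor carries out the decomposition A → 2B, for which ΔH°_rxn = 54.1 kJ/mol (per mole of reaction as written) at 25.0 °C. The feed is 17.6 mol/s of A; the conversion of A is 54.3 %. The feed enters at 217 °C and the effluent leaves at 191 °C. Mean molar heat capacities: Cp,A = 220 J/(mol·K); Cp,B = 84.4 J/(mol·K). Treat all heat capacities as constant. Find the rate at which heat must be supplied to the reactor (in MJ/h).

Q_in = 1210 MJ/h

Extent of reaction ξ = 0.543 × 17.6 = 9.5568 mol/s
Reaction term: ξ·ΔH°_rxn = 9.5568 × 54.1 = 517.02 kJ/s
Sensible, feed 217→25 °C: -743.42 kJ/s
Outlet flows (mol/s): A 8.0432, B 19.114
Sensible, products 25→191 °C: 561.53 kJ/s
Q = ΔH = 335.13 kJ/s = 335.13 kW
Heat supplied = 1206.5 MJ/h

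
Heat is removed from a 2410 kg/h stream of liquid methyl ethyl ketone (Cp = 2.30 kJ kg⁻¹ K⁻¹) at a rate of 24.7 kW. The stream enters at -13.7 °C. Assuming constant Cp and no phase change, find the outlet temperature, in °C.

T_out = -29.7 °C

Q = 24.7 kW = 88920 kJ/h
ΔT = Q/(ṁ·Cp) = 88920/(2410×2.30) = 16.042 K
T_out = -13.7 − 16.042 = -29.742 °C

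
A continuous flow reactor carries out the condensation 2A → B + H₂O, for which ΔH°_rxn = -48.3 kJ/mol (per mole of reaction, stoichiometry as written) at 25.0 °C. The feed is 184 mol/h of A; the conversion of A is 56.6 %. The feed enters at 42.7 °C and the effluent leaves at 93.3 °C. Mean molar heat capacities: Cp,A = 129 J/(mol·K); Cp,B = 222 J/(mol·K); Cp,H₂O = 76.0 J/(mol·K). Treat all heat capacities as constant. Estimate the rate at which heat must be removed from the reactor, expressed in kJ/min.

Q_out = 19.5 kJ/min

Extent of reaction ξ = 0.566 × 184 / 2 = 52.072 mol/h
Reaction term: ξ·ΔH°_rxn = 52.072 × -48.3 = -2515.1 kJ/h
Sensible, feed 42.7→25 °C: -420.13 kJ/h
Outlet flows (mol/h): A 79.856, B 52.072, H₂O 52.072
Sensible, products 25→93.3 °C: 1763.4 kJ/h
Q = ΔH = -1171.8 kJ/h = -0.32549 kW
Heat removed = 19.53 kJ/min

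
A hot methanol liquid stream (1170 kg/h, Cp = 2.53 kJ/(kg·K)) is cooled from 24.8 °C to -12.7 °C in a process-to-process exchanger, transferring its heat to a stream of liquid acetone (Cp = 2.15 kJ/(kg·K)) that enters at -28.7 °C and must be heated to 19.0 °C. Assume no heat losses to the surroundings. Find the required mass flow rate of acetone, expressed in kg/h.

ṁ_c = 1080 kg/h

Heat released by hot stream: Q = 1170 × 2.53 × (24.8 − -12.7) = 111000 kJ/h
Energy balance on cold side (adiabatic exchanger): Q = ṁ_c·Cp_c·(T_c,out − T_c,in)
ṁ_c = 111000 / [2.15 × (19.0 − -28.7)] = 1082.4 kg/h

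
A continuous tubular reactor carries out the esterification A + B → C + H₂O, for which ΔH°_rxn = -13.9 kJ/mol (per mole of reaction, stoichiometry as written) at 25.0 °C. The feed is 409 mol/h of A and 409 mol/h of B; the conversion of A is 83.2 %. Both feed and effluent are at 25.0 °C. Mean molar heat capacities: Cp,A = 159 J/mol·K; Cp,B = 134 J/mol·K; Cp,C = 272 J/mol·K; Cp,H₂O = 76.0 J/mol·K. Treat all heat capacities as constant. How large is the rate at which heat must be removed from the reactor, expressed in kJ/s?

Q_out = 1.31 kJ/s

Extent of reaction ξ = 0.832 × 409 = 340.29 mol/h
Reaction term: ξ·ΔH°_rxn = 340.29 × -13.9 = -4730 kJ/h
Q = ΔH = -4730 kJ/h = -1.3139 kW
Heat removed = 1.3139 kJ/s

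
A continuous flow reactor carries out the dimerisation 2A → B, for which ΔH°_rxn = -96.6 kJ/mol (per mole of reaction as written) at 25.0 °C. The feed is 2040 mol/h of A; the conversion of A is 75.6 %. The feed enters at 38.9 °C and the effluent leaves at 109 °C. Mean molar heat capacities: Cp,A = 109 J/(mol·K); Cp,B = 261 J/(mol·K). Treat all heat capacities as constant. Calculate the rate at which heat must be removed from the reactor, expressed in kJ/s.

Q_out = 15.6 kJ/s

Extent of reaction ξ = 0.756 × 2040 / 2 = 771.12 mol/h
Reaction term: ξ·ΔH°_rxn = 771.12 × -96.6 = -74490 kJ/h
Sensible, feed 38.9→25 °C: -3090.8 kJ/h
Outlet flows (mol/h): A 497.76, B 771.12
Sensible, products 25→109 °C: 21464 kJ/h
Q = ΔH = -56117 kJ/h = -15.588 kW
Heat removed = 15.588 kJ/s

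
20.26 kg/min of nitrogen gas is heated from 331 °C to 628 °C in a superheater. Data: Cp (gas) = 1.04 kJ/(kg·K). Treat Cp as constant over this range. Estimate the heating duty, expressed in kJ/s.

Q = ṁ·Cp·ΔT = 20.26 × 1.04 × (628 − 331) = 6257.9 kJ/min
Converting: 6257.9 / 60 s = 104.3 kW

Q = 104 kJ/s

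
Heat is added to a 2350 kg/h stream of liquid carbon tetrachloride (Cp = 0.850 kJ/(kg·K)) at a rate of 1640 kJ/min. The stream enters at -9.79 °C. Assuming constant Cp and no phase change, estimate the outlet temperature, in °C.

T_out = 39.5 °C

Q = 1640 kJ/min = 98400 kJ/h
ΔT = Q/(ṁ·Cp) = 98400/(2350×0.850) = 49.262 K
T_out = -9.79 + 49.262 = 39.472 °C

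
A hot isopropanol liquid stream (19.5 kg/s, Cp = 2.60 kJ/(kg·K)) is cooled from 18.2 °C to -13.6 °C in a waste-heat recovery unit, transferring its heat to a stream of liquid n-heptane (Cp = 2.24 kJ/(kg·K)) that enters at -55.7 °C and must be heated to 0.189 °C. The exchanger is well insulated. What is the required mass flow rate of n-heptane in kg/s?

Heat released by hot stream: Q = 19.5 × 2.60 × (18.2 − -13.6) = 1612.3 kJ/s
Energy balance on cold side (adiabatic exchanger): Q = ṁ_c·Cp_c·(T_c,out − T_c,in)
ṁ_c = 1612.3 / [2.24 × (0.189 − -55.7)] = 12.878 kg/s

ṁ_c = 12.9 kg/s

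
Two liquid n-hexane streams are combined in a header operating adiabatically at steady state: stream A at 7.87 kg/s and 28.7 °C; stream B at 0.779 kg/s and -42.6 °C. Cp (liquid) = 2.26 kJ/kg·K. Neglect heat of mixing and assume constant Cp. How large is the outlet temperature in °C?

T_out = 22.3 °C

Energy balance with Q = 0: Σ ṁᵢCp,ᵢ(T_out − Tᵢ) = 0
Σ ṁᵢCp,ᵢTᵢ = 7.87×2.26×28.7 + 0.779×2.26×-42.6 = 435.46
Σ ṁᵢCp,ᵢ = 7.87×2.26 + 0.779×2.26 = 19.547
T_out = 435.46 / 19.547 = 22.278 °C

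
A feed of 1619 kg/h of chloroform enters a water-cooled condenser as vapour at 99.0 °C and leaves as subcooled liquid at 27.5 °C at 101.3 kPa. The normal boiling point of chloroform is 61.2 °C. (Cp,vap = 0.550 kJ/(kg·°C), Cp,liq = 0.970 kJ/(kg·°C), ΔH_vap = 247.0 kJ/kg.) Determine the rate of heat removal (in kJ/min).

vapour 99.0→61.2 °C: -20.79 kJ/kg
condensation at 61.2 °C: -247 kJ/kg
liquid 61.2→27.5 °C: -32.689 kJ/kg
Δh = -20.79 + -247 + -32.689 = -300.48 kJ/kg
Q = ṁ·Δh = 1619 kg/h × -300.48 kJ/kg = -486480 kJ/h
|Q| = 135.13 kW = 8107.9 kJ/min

Q_c = 8110 kJ/min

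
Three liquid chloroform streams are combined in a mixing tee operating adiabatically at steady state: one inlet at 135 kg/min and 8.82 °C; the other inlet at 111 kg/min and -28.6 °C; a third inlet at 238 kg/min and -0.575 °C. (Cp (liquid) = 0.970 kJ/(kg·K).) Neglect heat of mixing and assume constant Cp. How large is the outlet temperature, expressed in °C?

T_out = -4.38 °C

No heat crosses the boundary, so H_out = H_in.
Σ ṁᵢCp,ᵢTᵢ = 135×0.970×8.82 + 111×0.970×-28.6 + 238×0.970×-0.575 = -2057.1
Σ ṁᵢCp,ᵢ = 135×0.970 + 111×0.970 + 238×0.970 = 469.48
T_out = -2057.1 / 469.48 = -4.3817 °C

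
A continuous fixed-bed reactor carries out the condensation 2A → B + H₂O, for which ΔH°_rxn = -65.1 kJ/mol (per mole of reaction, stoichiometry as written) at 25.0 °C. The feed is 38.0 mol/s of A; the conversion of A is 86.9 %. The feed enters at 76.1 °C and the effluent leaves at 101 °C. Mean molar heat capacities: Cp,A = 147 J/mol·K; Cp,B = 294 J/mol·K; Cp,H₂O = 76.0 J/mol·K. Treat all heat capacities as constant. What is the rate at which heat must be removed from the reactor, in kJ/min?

Q_out = 50400 kJ/min

Extent of reaction ξ = 0.869 × 38.0 / 2 = 16.511 mol/s
Reaction term: ξ·ΔH°_rxn = 16.511 × -65.1 = -1074.9 kJ/s
Sensible, feed 76.1→25 °C: -285.44 kJ/s
Outlet flows (mol/s): A 4.978, B 16.511, H₂O 16.511
Sensible, products 25→101 °C: 519.9 kJ/s
Q = ΔH = -840.41 kJ/s = -840.41 kW
Heat removed = 50424 kJ/min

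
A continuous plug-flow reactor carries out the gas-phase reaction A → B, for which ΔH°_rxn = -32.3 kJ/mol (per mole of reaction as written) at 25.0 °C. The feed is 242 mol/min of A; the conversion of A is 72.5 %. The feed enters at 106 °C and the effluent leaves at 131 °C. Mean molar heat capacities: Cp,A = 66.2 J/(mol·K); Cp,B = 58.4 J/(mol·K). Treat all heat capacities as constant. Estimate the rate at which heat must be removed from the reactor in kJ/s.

Q_out = 90.2 kJ/s

Extent of reaction ξ = 0.725 × 242 = 175.45 mol/min
Reaction term: ξ·ΔH°_rxn = 175.45 × -32.3 = -5667 kJ/min
Sensible, feed 106→25 °C: -1297.7 kJ/min
Outlet flows (mol/min): A 66.55, B 175.45
Sensible, products 25→131 °C: 1553.1 kJ/min
Q = ΔH = -5411.6 kJ/min = -90.193 kW
Heat removed = 90.193 kJ/s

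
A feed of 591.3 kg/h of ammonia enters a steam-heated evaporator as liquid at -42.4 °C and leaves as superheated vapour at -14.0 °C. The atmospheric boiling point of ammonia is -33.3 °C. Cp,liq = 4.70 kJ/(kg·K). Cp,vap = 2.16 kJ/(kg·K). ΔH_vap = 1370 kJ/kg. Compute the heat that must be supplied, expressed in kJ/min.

Q = 14300 kJ/min

liquid -42.4→-33.3 °C: 42.77 kJ/kg
vaporisation at -33.3 °C: 1370 kJ/kg
vapour -33.3→-14.0 °C: 41.688 kJ/kg
Δh = 42.77 + 1370 + 41.688 = 1454.5 kJ/kg
Q = ṁ·Δh = 591.3 kg/h × 1454.5 kJ/kg = 860020 kJ/h
|Q| = 238.89 kW = 14334 kJ/min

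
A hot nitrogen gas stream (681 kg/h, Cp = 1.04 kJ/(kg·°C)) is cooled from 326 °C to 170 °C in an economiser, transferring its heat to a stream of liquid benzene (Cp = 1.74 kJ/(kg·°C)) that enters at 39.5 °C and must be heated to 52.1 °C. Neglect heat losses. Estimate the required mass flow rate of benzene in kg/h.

Heat released by hot stream: Q = 681 × 1.04 × (326 − 170) = 110490 kJ/h
Energy balance on cold side (adiabatic exchanger): Q = ṁ_c·Cp_c·(T_c,out − T_c,in)
ṁ_c = 110490 / [1.74 × (52.1 − 39.5)] = 5039.5 kg/h

ṁ_c = 5040 kg/h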